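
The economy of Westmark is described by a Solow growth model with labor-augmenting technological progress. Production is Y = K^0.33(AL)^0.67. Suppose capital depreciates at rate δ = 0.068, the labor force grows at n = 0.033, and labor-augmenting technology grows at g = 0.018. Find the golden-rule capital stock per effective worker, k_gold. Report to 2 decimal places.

The effective depreciation rate is n + g + δ = 0.033 + 0.018 + 0.068 = 0.119.
Setting f'(k) = n+g+δ gives 0.33·k^(0.33−1) = 0.119, hence k_gold = (0.33/0.119)^(1/0.67) ≈ 4.5829.

k_gold ≈ 4.58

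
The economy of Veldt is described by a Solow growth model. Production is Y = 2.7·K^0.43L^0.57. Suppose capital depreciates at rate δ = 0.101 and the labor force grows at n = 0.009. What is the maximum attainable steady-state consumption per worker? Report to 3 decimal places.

Break-even investment rate: n + δ = 0.009 + 0.101 = 0.11.
Setting f'(k) = n+δ gives 0.43·2.7·k^(0.43−1) = 0.11, hence k_gold = (0.43·2.7/0.11)^(1/0.57) ≈ 62.4465.
y_gold = 2.7·62.4465^0.43 ≈ 15.9747.
c_gold = y_gold − (n+δ)·k_gold = 15.9747 − 0.11·62.4465 ≈ 9.1056.

c_gold ≈ 9.106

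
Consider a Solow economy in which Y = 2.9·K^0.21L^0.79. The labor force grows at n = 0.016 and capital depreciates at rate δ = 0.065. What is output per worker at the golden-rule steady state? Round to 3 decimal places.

y_gold ≈ 4.958

n + δ = 0.016 + 0.065 = 0.081.
Golden rule sets MPK = n+δ: 0.21·2.9·k^(0.21−1) = 0.081, so k_gold = (0.21·2.9/0.081)^(1/0.79) ≈ 12.8537.
Output: y_gold = 2.9·k_gold^0.21 = 2.9·12.8537^0.21 ≈ 4.9579.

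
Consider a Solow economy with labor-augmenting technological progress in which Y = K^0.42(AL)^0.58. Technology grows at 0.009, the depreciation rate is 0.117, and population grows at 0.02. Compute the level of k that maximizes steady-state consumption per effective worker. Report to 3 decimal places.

Break-even investment rate: n + g + δ = 0.02 + 0.009 + 0.117 = 0.146.
At the golden rule the marginal product of capital equals n+g+δ: 0.42·k^(0.42−1) = 0.146. Solving, k_gold = (0.42/0.146)^(1/0.58) ≈ 6.1830.

k_gold ≈ 6.183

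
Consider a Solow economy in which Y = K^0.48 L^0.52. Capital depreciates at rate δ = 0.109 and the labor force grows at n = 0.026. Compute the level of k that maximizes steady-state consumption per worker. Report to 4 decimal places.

k_gold ≈ 11.4667

The effective depreciation rate is n + δ = 0.026 + 0.109 = 0.135.
Setting f'(k) = n+δ gives 0.48·k^(0.48−1) = 0.135, hence k_gold = (0.48/0.135)^(1/0.52) ≈ 11.4667.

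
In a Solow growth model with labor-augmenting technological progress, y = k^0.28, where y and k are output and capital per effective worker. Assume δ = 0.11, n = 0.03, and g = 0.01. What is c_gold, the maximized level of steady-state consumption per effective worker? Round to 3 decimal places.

c_gold ≈ 0.918

n + g + δ = 0.03 + 0.01 + 0.11 = 0.15.
Golden rule sets MPK = n+g+δ: 0.28·k^(0.28−1) = 0.15, so k_gold = (0.28/0.15)^(1/0.72) ≈ 2.3795.
y_gold = 2.3795^0.28 ≈ 1.2747.
c_gold = y_gold − (n+g+δ)·k_gold = 1.2747 − 0.15·2.3795 ≈ 0.9178.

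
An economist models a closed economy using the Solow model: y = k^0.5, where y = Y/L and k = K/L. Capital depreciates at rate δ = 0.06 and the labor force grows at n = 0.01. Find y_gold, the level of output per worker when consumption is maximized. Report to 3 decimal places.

n + δ = 0.01 + 0.06 = 0.07.
Golden rule sets MPK = n+δ: 0.5·k^(0.5−1) = 0.07, so k_gold = (0.5/0.07)^(1/0.5) ≈ 51.0204.
Output: y_gold = k_gold^0.5 = 51.0204^0.5 ≈ 7.1429.

y_gold ≈ 7.143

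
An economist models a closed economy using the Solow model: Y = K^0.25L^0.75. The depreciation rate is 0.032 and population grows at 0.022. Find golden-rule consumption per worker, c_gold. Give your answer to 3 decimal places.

The effective depreciation rate is n + δ = 0.022 + 0.032 = 0.054.
Setting f'(k) = n+δ gives 0.25·k^(0.25−1) = 0.054, hence k_gold = (0.25/0.054)^(1/0.75) ≈ 7.7160.
y_gold = 7.7160^0.25 ≈ 1.6667.
c_gold = y_gold − (n+δ)·k_gold = 1.6667 − 0.054·7.7160 ≈ 1.2500.

c_gold ≈ 1.250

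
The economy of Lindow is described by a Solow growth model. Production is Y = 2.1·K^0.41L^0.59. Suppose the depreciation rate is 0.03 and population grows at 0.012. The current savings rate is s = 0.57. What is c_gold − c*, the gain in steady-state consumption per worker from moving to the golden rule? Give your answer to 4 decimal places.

Break-even investment rate: n + δ = 0.012 + 0.03 = 0.042.
Current steady state (s = 0.57): k* = (0.57·2.1/0.042)^(1/0.59) ≈ 292.3067, y* = 2.1·292.3067^0.41 ≈ 21.5384, c* = (1−0.57)·21.5384 ≈ 9.2615.
At the golden rule the marginal product of capital equals n+δ: 0.41·2.1·k^(0.41−1) = 0.042. Solving, k_gold = (0.41·2.1/0.042)^(1/0.59) ≈ 167.2290.
y_gold = 2.1·167.2290^0.41 ≈ 17.1308, c_gold = y_gold − 0.042·k_gold ≈ 10.1072.
Gain: Δc = 10.1072 − 9.2615 ≈ 0.8457.

Δc ≈ 0.8457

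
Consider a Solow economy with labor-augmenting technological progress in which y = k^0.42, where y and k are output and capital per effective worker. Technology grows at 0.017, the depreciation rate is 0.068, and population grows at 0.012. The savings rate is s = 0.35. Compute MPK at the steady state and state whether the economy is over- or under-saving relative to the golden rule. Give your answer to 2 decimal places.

Break-even investment rate: n + g + δ = 0.012 + 0.017 + 0.068 = 0.097.
Steady-state k*: s·k^0.42 = 0.097·k gives k* = (0.35/0.097)^(1/0.58) ≈ 9.1381.
MPK = 0.42·9.1381^(-0.58) ≈ 0.1164.
MPK > n+g+δ = 0.097, so the economy is dynamically efficient (under-saving).

under-saving; MPK ≈ 0.12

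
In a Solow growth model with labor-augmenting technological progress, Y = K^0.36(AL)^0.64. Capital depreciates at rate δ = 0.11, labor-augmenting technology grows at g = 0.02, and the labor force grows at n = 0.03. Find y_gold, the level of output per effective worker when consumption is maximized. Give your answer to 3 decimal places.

y_gold ≈ 1.578

Break-even investment rate: n + g + δ = 0.03 + 0.02 + 0.11 = 0.16.
At the golden rule the marginal product of capital equals n+g+δ: 0.36·k^(0.36−1) = 0.16. Solving, k_gold = (0.36/0.16)^(1/0.64) ≈ 3.5505.
Output: y_gold = k_gold^0.36 = 3.5505^0.36 ≈ 1.5780.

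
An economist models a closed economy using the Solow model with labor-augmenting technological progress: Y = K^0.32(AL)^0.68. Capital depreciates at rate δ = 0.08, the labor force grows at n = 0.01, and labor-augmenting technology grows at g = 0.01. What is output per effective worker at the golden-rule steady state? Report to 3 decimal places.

n + g + δ = 0.01 + 0.01 + 0.08 = 0.1.
Setting f'(k) = n+g+δ gives 0.32·k^(0.32−1) = 0.1, hence k_gold = (0.32/0.1)^(1/0.68) ≈ 5.5318.
Output: y_gold = k_gold^0.32 = 5.5318^0.32 ≈ 1.7287.

y_gold ≈ 1.729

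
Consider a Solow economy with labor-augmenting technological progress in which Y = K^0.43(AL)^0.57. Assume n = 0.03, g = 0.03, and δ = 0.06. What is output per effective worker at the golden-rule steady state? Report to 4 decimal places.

y_gold ≈ 2.6191

Break-even investment rate: n + g + δ = 0.03 + 0.03 + 0.06 = 0.12.
Golden rule sets MPK = n+g+δ: 0.43·k^(0.43−1) = 0.12, so k_gold = (0.43/0.12)^(1/0.57) ≈ 9.3850.
Output: y_gold = k_gold^0.43 = 9.3850^0.43 ≈ 2.6191.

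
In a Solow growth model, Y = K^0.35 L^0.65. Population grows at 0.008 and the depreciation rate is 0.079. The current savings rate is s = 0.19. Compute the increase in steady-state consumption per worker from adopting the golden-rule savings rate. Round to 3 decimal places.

The effective depreciation rate is n + δ = 0.008 + 0.079 = 0.087.
Current steady state (s = 0.19): k* = (0.19/0.087)^(1/0.65) ≈ 3.3258, y* = 3.3258^0.35 ≈ 1.5229, c* = (1−0.19)·1.5229 ≈ 1.2335.
Setting f'(k) = n+δ gives 0.35·k^(0.35−1) = 0.087, hence k_gold = (0.35/0.087)^(1/0.65) ≈ 8.5129.
y_gold = 8.5129^0.35 ≈ 2.1161, c_gold = y_gold − 0.087·k_gold ≈ 1.3754.
Gain: Δc = 1.3754 − 1.2335 ≈ 0.1419.

Δc ≈ 0.142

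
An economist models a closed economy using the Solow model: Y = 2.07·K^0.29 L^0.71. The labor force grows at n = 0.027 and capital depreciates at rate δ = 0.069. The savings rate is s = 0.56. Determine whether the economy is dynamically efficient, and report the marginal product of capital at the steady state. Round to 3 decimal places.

Break-even investment rate: n + δ = 0.027 + 0.069 = 0.096.
Steady-state k*: s·A·k^0.29 = 0.096·k gives k* = (0.56·2.07/0.096)^(1/0.71) ≈ 33.4029.
MPK = 0.29·2.07·33.4029^(-0.71) ≈ 0.0497.
MPK < n+δ = 0.096, so the economy is dynamically inefficient (over-saving).

dynamically inefficient; MPK ≈ 0.050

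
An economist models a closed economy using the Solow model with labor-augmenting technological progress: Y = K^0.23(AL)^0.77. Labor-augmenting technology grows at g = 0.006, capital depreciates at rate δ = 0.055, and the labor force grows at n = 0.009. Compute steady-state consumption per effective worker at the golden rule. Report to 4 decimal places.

c_gold ≈ 1.0985

Capital per effective worker breaks even when investment replaces (n + g + δ)·k; here n + g + δ = 0.07.
At the golden rule the marginal product of capital equals n+g+δ: 0.23·k^(0.23−1) = 0.07. Solving, k_gold = (0.23/0.07)^(1/0.77) ≈ 4.6876.
y_gold = 4.6876^0.23 ≈ 1.4267.
c_gold = y_gold − (n+g+δ)·k_gold = 1.4267 − 0.07·4.6876 ≈ 1.0985.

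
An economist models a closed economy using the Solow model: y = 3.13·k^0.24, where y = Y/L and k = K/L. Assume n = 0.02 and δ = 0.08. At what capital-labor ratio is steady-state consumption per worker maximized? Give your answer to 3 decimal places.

k_gold ≈ 14.201

Capital per worker breaks even when investment replaces (n + δ)·k; here n + δ = 0.1.
Golden rule sets MPK = n+δ: 0.24·3.13·k^(0.24−1) = 0.1, so k_gold = (0.24·3.13/0.1)^(1/0.76) ≈ 14.2007.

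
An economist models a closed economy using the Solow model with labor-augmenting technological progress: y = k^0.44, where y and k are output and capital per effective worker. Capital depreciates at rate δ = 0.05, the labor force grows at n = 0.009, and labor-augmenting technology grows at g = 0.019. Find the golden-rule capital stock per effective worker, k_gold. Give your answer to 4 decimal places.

k_gold ≈ 21.9640

n + g + δ = 0.009 + 0.019 + 0.05 = 0.078.
Golden rule sets MPK = n+g+δ: 0.44·k^(0.44−1) = 0.078, so k_gold = (0.44/0.078)^(1/0.56) ≈ 21.9640.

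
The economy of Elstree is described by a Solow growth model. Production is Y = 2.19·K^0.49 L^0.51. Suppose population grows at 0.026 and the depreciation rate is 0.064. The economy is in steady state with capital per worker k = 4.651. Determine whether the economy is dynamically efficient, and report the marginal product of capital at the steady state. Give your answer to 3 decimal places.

dynamically efficient; MPK ≈ 0.490

Break-even investment rate: n + δ = 0.026 + 0.064 = 0.09.
MPK = 0.49·2.19·k^(0.49−1) = 0.49·2.19·4.651^(-0.51) ≈ 0.4900.
MPK > 0.09, so the economy is dynamically efficient (under-saving).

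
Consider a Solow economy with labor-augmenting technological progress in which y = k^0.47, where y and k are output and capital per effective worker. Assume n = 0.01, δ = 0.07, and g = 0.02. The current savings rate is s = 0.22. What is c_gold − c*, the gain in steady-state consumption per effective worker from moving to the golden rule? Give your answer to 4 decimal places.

Δc ≈ 0.5212

n + g + δ = 0.01 + 0.02 + 0.07 = 0.1.
Current steady state (s = 0.22): k* = (0.22/0.1)^(1/0.53) ≈ 4.4267, y* = 4.4267^0.47 ≈ 2.0121, c* = (1−0.22)·2.0121 ≈ 1.5695.
Golden rule sets MPK = n+g+δ: 0.47·k^(0.47−1) = 0.1, so k_gold = (0.47/0.1)^(1/0.53) ≈ 18.5400.
y_gold = 18.5400^0.47 ≈ 3.9447, c_gold = y_gold − 0.1·k_gold ≈ 2.0907.
Gain: Δc = 2.0907 − 1.5695 ≈ 0.5212.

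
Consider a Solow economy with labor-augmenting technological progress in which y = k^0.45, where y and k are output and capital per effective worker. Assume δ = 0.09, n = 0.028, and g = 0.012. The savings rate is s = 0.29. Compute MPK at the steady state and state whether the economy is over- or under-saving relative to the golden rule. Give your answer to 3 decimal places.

The effective depreciation rate is n + g + δ = 0.028 + 0.012 + 0.09 = 0.13.
Steady-state k*: s·k^0.45 = 0.13·k gives k* = (0.29/0.13)^(1/0.55) ≈ 4.3008.
MPK = 0.45·4.3008^(-0.55) ≈ 0.2017.
MPK > n+g+δ = 0.13, so the economy is dynamically efficient (under-saving).

under-saving; MPK ≈ 0.202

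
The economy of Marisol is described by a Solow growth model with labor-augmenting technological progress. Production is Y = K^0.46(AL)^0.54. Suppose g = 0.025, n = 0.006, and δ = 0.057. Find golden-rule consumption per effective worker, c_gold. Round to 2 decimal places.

Capital per effective worker breaks even when investment replaces (n + g + δ)·k; here n + g + δ = 0.088.
Maximizing c = f(k) − (n+g+δ)·k gives f'(k) = n+g+δ, i.e. 0.46·k^(0.46−1) = 0.088, so k_gold = (0.46/0.088)^(1/0.54) ≈ 21.3865.
y_gold = 21.3865^0.46 ≈ 4.0913.
c_gold = y_gold − (n+g+δ)·k_gold = 4.0913 − 0.088·21.3865 ≈ 2.2093.

c_gold ≈ 2.21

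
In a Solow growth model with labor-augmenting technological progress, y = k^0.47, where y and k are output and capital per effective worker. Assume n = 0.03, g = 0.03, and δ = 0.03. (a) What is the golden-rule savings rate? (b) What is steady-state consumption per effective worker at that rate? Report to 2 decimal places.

(a) s_gold = 0.47; (b) c_gold ≈ 2.30

Break-even investment rate: n + g + δ = 0.03 + 0.03 + 0.03 = 0.09.
For Cobb-Douglas, s_gold equals capital's share: s_gold = 0.47.
Golden rule sets MPK = n+g+δ: 0.47·k^(0.47−1) = 0.09, so k_gold = (0.47/0.09)^(1/0.53) ≈ 22.6175.
y_gold = 22.6175^0.47 ≈ 4.3310; c_gold = (1−0.47)·y_gold ≈ 2.2954.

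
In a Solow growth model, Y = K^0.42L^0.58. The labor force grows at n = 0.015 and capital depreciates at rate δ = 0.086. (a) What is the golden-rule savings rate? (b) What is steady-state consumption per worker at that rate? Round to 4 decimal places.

n + δ = 0.015 + 0.086 = 0.101.
For Cobb-Douglas, s_gold equals capital's share: s_gold = 0.42.
Maximizing c = f(k) − (n+δ)·k gives f'(k) = n+δ, i.e. 0.42·k^(0.42−1) = 0.101, so k_gold = (0.42/0.101)^(1/0.58) ≈ 11.6712.
y_gold = 11.6712^0.42 ≈ 2.8067; c_gold = (1−0.42)·y_gold ≈ 1.6279.

(a) s_gold = 0.4200; (b) c_gold ≈ 1.6279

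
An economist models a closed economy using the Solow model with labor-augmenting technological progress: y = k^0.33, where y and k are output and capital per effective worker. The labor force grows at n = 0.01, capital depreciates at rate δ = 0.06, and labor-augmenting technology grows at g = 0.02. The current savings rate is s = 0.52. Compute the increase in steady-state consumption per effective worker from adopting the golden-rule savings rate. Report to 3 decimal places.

Capital per effective worker breaks even when investment replaces (n + g + δ)·k; here n + g + δ = 0.09.
Current steady state (s = 0.52): k* = (0.52/0.09)^(1/0.67) ≈ 13.7074, y* = 13.7074^0.33 ≈ 2.3724, c* = (1−0.52)·2.3724 ≈ 1.1388.
Golden rule sets MPK = n+g+δ: 0.33·k^(0.33−1) = 0.09, so k_gold = (0.33/0.09)^(1/0.67) ≈ 6.9534.
y_gold = 6.9534^0.33 ≈ 1.8964, c_gold = y_gold − 0.09·k_gold ≈ 1.2706.
Gain: Δc = 1.2706 − 1.1388 ≈ 0.1318.

Δc ≈ 0.132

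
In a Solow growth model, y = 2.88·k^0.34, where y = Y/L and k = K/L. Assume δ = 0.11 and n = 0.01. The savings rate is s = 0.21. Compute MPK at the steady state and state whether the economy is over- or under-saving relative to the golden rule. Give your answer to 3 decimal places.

Break-even investment rate: n + δ = 0.01 + 0.11 = 0.12.
Steady-state k*: s·A·k^0.34 = 0.12·k gives k* = (0.21·2.88/0.12)^(1/0.66) ≈ 11.5955.
MPK = 0.34·2.88·11.5955^(-0.66) ≈ 0.1943.
MPK > n+δ = 0.12, so the economy is dynamically efficient (under-saving).

under-saving; MPK ≈ 0.194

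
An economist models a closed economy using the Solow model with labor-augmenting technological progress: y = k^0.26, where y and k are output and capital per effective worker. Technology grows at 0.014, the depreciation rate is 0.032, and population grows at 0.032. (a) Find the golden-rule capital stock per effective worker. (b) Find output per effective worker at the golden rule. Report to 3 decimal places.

Capital per effective worker breaks even when investment replaces (n + g + δ)·k; here n + g + δ = 0.078.
Setting f'(k) = n+g+δ gives 0.26·k^(0.26−1) = 0.078, hence k_gold = (0.26/0.078)^(1/0.74) ≈ 5.0885.
y_gold = 5.0885^0.26 ≈ 1.5266.

(a) k_gold ≈ 5.089; (b) y_gold ≈ 1.527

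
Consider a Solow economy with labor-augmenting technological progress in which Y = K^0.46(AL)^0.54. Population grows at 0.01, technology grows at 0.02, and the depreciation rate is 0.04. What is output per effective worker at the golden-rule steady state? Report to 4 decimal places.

Break-even investment rate: n + g + δ = 0.01 + 0.02 + 0.04 = 0.07.
Maximizing c = f(k) − (n+g+δ)·k gives f'(k) = n+g+δ, i.e. 0.46·k^(0.46−1) = 0.07, so k_gold = (0.46/0.07)^(1/0.54) ≈ 32.6727.
Output: y_gold = k_gold^0.46 = 32.6727^0.46 ≈ 4.9719.

y_gold ≈ 4.9719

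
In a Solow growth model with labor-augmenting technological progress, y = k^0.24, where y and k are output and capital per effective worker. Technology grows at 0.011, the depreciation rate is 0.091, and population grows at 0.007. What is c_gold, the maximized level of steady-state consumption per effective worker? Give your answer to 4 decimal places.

The effective depreciation rate is n + g + δ = 0.007 + 0.011 + 0.091 = 0.109.
Golden rule sets MPK = n+g+δ: 0.24·k^(0.24−1) = 0.109, so k_gold = (0.24/0.109)^(1/0.76) ≈ 2.8251.
y_gold = 2.8251^0.24 ≈ 1.2831.
c_gold = y_gold − (n+g+δ)·k_gold = 1.2831 − 0.109·2.8251 ≈ 0.9751.

c_gold ≈ 0.9751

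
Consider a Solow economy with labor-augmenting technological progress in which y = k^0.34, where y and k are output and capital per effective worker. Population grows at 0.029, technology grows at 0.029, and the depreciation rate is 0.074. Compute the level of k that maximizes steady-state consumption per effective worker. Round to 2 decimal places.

k_gold ≈ 4.19

Break-even investment rate: n + g + δ = 0.029 + 0.029 + 0.074 = 0.132.
Golden rule sets MPK = n+g+δ: 0.34·k^(0.34−1) = 0.132, so k_gold = (0.34/0.132)^(1/0.66) ≈ 4.1936.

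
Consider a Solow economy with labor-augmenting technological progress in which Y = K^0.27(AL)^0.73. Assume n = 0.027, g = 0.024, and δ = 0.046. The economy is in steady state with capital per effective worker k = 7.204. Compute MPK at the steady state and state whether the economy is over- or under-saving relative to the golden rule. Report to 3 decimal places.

over-saving; MPK ≈ 0.064

Break-even investment rate: n + g + δ = 0.027 + 0.024 + 0.046 = 0.097.
MPK = 0.27·k^(0.27−1) = 0.27·7.204^(-0.73) ≈ 0.0639.
MPK < 0.097, so the economy is dynamically inefficient (over-saving).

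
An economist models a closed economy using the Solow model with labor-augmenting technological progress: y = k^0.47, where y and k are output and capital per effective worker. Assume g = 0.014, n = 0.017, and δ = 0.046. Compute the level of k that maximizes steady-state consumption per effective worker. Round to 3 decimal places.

k_gold ≈ 30.358

n + g + δ = 0.017 + 0.014 + 0.046 = 0.077.
At the golden rule the marginal product of capital equals n+g+δ: 0.47·k^(0.47−1) = 0.077. Solving, k_gold = (0.47/0.077)^(1/0.53) ≈ 30.3583.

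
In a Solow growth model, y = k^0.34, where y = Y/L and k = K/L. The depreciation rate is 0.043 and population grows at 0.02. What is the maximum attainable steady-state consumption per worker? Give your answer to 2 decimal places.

n + δ = 0.02 + 0.043 = 0.063.
Golden rule sets MPK = n+δ: 0.34·k^(0.34−1) = 0.063, so k_gold = (0.34/0.063)^(1/0.66) ≈ 12.8618.
y_gold = 12.8618^0.34 ≈ 2.3832.
c_gold = y_gold − (n+δ)·k_gold = 2.3832 − 0.063·12.8618 ≈ 1.5729.

c_gold ≈ 1.57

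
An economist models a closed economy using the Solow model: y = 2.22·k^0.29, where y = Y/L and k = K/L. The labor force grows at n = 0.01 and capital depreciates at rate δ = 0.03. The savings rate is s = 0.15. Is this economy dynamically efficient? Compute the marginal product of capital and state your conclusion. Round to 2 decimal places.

dynamically efficient; MPK ≈ 0.08

n + δ = 0.01 + 0.03 = 0.04.
Steady-state k*: s·A·k^0.29 = 0.04·k gives k* = (0.15·2.22/0.04)^(1/0.71) ≈ 19.7841.
MPK = 0.29·2.22·19.7841^(-0.71) ≈ 0.0773.
MPK > n+δ = 0.04, so the economy is dynamically efficient (under-saving).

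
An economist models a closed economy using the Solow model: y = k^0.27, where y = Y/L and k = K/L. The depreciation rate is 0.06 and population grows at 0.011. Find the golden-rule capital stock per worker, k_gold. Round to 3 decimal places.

Break-even investment rate: n + δ = 0.011 + 0.06 = 0.071.
Golden rule sets MPK = n+δ: 0.27·k^(0.27−1) = 0.071, so k_gold = (0.27/0.071)^(1/0.73) ≈ 6.2325.

k_gold ≈ 6.233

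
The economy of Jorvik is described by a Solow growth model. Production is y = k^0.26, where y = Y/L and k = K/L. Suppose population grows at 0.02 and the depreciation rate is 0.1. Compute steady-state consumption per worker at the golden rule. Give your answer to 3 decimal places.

c_gold ≈ 0.971

The effective depreciation rate is n + δ = 0.02 + 0.1 = 0.12.
Golden rule sets MPK = n+δ: 0.26·k^(0.26−1) = 0.12, so k_gold = (0.26/0.12)^(1/0.74) ≈ 2.8430.
y_gold = 2.8430^0.26 ≈ 1.3121.
c_gold = y_gold − (n+δ)·k_gold = 1.3121 − 0.12·2.8430 ≈ 0.9710.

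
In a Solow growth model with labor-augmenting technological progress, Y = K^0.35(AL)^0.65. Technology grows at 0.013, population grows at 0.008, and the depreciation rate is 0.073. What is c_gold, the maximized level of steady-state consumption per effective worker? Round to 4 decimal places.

c_gold ≈ 1.3193

Break-even investment rate: n + g + δ = 0.008 + 0.013 + 0.073 = 0.094.
At the golden rule the marginal product of capital equals n+g+δ: 0.35·k^(0.35−1) = 0.094. Solving, k_gold = (0.35/0.094)^(1/0.65) ≈ 7.5573.
y_gold = 7.5573^0.35 ≈ 2.0297.
c_gold = y_gold − (n+g+δ)·k_gold = 2.0297 − 0.094·7.5573 ≈ 1.3193.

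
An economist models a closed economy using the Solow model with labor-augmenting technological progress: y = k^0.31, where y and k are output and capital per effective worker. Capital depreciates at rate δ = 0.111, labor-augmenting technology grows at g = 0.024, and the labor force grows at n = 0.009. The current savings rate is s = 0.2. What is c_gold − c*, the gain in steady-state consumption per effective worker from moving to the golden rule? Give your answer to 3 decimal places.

Δc ≈ 0.047

Capital per effective worker breaks even when investment replaces (n + g + δ)·k; here n + g + δ = 0.144.
Current steady state (s = 0.2): k* = (0.2/0.144)^(1/0.69) ≈ 1.6098, y* = 1.6098^0.31 ≈ 1.1590, c* = (1−0.2)·1.1590 ≈ 0.9272.
Maximizing c = f(k) − (n+g+δ)·k gives f'(k) = n+g+δ, i.e. 0.31·k^(0.31−1) = 0.144, so k_gold = (0.31/0.144)^(1/0.69) ≈ 3.0381.
y_gold = 3.0381^0.31 ≈ 1.4113, c_gold = y_gold − 0.144·k_gold ≈ 0.9738.
Gain: Δc = 0.9738 − 0.9272 ≈ 0.0465.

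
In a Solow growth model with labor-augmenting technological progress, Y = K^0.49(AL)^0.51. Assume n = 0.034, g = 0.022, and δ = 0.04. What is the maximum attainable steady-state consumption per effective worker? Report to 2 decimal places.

c_gold ≈ 2.44

The effective depreciation rate is n + g + δ = 0.034 + 0.022 + 0.04 = 0.096.
Maximizing c = f(k) − (n+g+δ)·k gives f'(k) = n+g+δ, i.e. 0.49·k^(0.49−1) = 0.096, so k_gold = (0.49/0.096)^(1/0.51) ≈ 24.4393.
y_gold = 24.4393^0.49 ≈ 4.7881.
c_gold = y_gold − (n+g+δ)·k_gold = 4.7881 − 0.096·24.4393 ≈ 2.4419.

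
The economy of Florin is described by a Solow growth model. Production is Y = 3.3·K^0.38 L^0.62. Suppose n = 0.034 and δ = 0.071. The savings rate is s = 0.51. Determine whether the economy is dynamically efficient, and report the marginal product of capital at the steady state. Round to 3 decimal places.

Break-even investment rate: n + δ = 0.034 + 0.071 = 0.105.
Steady-state k*: s·A·k^0.38 = 0.105·k gives k* = (0.51·3.3/0.105)^(1/0.62) ≈ 87.7766.
MPK = 0.38·3.3·87.7766^(-0.62) ≈ 0.0782.
MPK < n+δ = 0.105, so the economy is dynamically inefficient (over-saving).

dynamically inefficient; MPK ≈ 0.078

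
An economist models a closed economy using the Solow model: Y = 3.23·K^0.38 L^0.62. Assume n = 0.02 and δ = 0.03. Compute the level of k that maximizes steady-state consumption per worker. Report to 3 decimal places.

k_gold ≈ 174.567

Capital per worker breaks even when investment replaces (n + δ)·k; here n + δ = 0.05.
Maximizing c = f(k) − (n+δ)·k gives f'(k) = n+δ, i.e. 0.38·3.23·k^(0.38−1) = 0.05, so k_gold = (0.38·3.23/0.05)^(1/0.62) ≈ 174.5667.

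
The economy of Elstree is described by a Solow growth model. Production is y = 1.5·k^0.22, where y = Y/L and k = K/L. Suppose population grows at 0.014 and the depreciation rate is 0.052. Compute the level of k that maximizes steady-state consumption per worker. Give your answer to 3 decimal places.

k_gold ≈ 7.873

Break-even investment rate: n + δ = 0.014 + 0.052 = 0.066.
Golden rule sets MPK = n+δ: 0.22·1.5·k^(0.22−1) = 0.066, so k_gold = (0.22·1.5/0.066)^(1/0.78) ≈ 7.8725.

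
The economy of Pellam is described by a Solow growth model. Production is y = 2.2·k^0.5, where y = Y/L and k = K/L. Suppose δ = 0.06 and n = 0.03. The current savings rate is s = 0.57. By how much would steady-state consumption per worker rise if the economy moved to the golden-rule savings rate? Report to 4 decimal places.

Δc ≈ 0.2635

The effective depreciation rate is n + δ = 0.03 + 0.06 = 0.09.
Current steady state (s = 0.57): k* = (0.57·2.2/0.09)^(1/0.5) ≈ 194.1378, y* = 2.2·194.1378^0.5 ≈ 30.6533, c* = (1−0.57)·30.6533 ≈ 13.1809.
Setting f'(k) = n+δ gives 0.5·2.2·k^(0.5−1) = 0.09, hence k_gold = (0.5·2.2/0.09)^(1/0.5) ≈ 149.3827.
y_gold = 2.2·149.3827^0.5 ≈ 26.8889, c_gold = y_gold − 0.09·k_gold ≈ 13.4444.
Gain: Δc = 13.4444 − 13.1809 ≈ 0.2635.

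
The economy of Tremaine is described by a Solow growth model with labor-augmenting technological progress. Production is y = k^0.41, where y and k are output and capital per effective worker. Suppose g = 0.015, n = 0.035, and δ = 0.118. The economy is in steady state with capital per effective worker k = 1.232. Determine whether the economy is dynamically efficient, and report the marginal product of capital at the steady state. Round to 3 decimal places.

dynamically efficient; MPK ≈ 0.363

The effective depreciation rate is n + g + δ = 0.035 + 0.015 + 0.118 = 0.168.
MPK = 0.41·k^(0.41−1) = 0.41·1.232^(-0.59) ≈ 0.3625.
MPK > 0.168, so the economy is dynamically efficient (under-saving).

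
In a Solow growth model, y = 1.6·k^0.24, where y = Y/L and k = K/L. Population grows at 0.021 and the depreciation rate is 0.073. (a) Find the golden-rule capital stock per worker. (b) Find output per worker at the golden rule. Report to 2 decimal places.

(a) k_gold ≈ 6.37; (b) y_gold ≈ 2.50

Break-even investment rate: n + δ = 0.021 + 0.073 = 0.094.
Maximizing c = f(k) − (n+δ)·k gives f'(k) = n+δ, i.e. 0.24·1.6·k^(0.24−1) = 0.094, so k_gold = (0.24·1.6/0.094)^(1/0.76) ≈ 6.3711.
y_gold = 1.6·6.3711^0.24 ≈ 2.4954.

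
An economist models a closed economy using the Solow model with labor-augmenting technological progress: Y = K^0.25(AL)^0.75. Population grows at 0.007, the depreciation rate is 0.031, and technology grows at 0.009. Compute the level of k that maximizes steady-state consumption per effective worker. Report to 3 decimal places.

Capital per effective worker breaks even when investment replaces (n + g + δ)·k; here n + g + δ = 0.047.
Setting f'(k) = n+g+δ gives 0.25·k^(0.25−1) = 0.047, hence k_gold = (0.25/0.047)^(1/0.75) ≈ 9.2852.

k_gold ≈ 9.285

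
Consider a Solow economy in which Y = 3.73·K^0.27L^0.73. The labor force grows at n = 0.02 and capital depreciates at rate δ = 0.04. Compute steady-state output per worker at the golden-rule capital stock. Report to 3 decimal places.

y_gold ≈ 10.587

Capital per worker breaks even when investment replaces (n + δ)·k; here n + δ = 0.06.
Maximizing c = f(k) − (n+δ)·k gives f'(k) = n+δ, i.e. 0.27·3.73·k^(0.27−1) = 0.06, so k_gold = (0.27·3.73/0.06)^(1/0.73) ≈ 47.6403.
Output: y_gold = 3.73·k_gold^0.27 = 3.73·47.6403^0.27 ≈ 10.5867.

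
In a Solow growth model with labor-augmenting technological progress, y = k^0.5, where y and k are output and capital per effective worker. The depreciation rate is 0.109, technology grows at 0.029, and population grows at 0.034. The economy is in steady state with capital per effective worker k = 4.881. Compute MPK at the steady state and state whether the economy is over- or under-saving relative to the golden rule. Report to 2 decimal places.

under-saving; MPK ≈ 0.23

Break-even investment rate: n + g + δ = 0.034 + 0.029 + 0.109 = 0.172.
MPK = 0.5·k^(0.5−1) = 0.5·4.881^(-0.5) ≈ 0.2263.
MPK > 0.172, so the economy is dynamically efficient (under-saving).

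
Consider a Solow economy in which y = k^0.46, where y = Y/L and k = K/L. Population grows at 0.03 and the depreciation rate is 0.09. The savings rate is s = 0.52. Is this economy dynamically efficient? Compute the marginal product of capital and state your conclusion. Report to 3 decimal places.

dynamically inefficient; MPK ≈ 0.106

Capital per worker breaks even when investment replaces (n + δ)·k; here n + δ = 0.12.
Steady-state k*: s·k^0.46 = 0.12·k gives k* = (0.52/0.12)^(1/0.54) ≈ 15.1112.
MPK = 0.46·15.1112^(-0.54) ≈ 0.1062.
MPK < n+δ = 0.12, so the economy is dynamically inefficient (over-saving).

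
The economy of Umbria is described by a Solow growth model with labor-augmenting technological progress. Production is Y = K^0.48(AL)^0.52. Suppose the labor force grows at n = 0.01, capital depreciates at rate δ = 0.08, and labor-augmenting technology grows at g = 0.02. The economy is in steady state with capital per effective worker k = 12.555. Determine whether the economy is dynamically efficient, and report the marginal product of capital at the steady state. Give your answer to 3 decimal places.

dynamically efficient; MPK ≈ 0.129

Break-even investment rate: n + g + δ = 0.01 + 0.02 + 0.08 = 0.11.
MPK = 0.48·k^(0.48−1) = 0.48·12.555^(-0.52) ≈ 0.1288.
MPK > 0.11, so the economy is dynamically efficient (under-saving).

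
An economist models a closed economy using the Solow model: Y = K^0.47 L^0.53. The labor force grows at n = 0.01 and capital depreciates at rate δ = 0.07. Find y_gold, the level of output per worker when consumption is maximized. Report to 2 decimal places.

y_gold ≈ 4.81

Break-even investment rate: n + δ = 0.01 + 0.07 = 0.08.
Maximizing c = f(k) − (n+δ)·k gives f'(k) = n+δ, i.e. 0.47·k^(0.47−1) = 0.08, so k_gold = (0.47/0.08)^(1/0.53) ≈ 28.2461.
Output: y_gold = k_gold^0.47 = 28.2461^0.47 ≈ 4.8078.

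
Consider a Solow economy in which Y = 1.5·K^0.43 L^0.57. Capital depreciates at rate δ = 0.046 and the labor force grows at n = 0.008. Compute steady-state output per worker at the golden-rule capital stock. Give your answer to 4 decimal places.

Break-even investment rate: n + δ = 0.008 + 0.046 = 0.054.
Maximizing c = f(k) − (n+δ)·k gives f'(k) = n+δ, i.e. 0.43·1.5·k^(0.43−1) = 0.054, so k_gold = (0.43·1.5/0.054)^(1/0.57) ≈ 77.5827.
Output: y_gold = 1.5·k_gold^0.43 = 1.5·77.5827^0.43 ≈ 9.7429.

y_gold ≈ 9.7429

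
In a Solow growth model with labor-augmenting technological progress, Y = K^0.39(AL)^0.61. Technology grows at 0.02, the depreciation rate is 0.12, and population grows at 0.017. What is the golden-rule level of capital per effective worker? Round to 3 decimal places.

The effective depreciation rate is n + g + δ = 0.017 + 0.02 + 0.12 = 0.157.
At the golden rule the marginal product of capital equals n+g+δ: 0.39·k^(0.39−1) = 0.157. Solving, k_gold = (0.39/0.157)^(1/0.61) ≈ 4.4444.

k_gold ≈ 4.444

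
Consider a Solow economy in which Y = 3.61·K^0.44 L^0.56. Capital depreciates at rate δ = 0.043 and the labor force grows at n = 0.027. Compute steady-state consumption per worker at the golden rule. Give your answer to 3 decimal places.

c_gold ≈ 23.497

Break-even investment rate: n + δ = 0.027 + 0.043 = 0.07.
Golden rule sets MPK = n+δ: 0.44·3.61·k^(0.44−1) = 0.07, so k_gold = (0.44·3.61/0.07)^(1/0.56) ≈ 263.7436.
y_gold = 3.61·263.7436^0.44 ≈ 41.9592.
c_gold = y_gold − (n+δ)·k_gold = 41.9592 − 0.07·263.7436 ≈ 23.4972.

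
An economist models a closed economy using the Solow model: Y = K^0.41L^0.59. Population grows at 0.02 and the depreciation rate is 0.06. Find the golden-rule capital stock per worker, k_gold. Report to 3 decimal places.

The effective depreciation rate is n + δ = 0.02 + 0.06 = 0.08.
Maximizing c = f(k) − (n+δ)·k gives f'(k) = n+δ, i.e. 0.41·k^(0.41−1) = 0.08, so k_gold = (0.41/0.08)^(1/0.59) ≈ 15.9541.

k_gold ≈ 15.954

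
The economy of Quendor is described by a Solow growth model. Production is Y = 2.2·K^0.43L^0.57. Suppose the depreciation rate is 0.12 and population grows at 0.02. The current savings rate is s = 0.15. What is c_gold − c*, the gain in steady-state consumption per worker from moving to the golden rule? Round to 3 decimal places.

Break-even investment rate: n + δ = 0.02 + 0.12 = 0.14.
Current steady state (s = 0.15): k* = (0.15·2.2/0.14)^(1/0.57) ≈ 4.5010, y* = 2.2·4.5010^0.43 ≈ 4.2009, c* = (1−0.15)·4.2009 ≈ 3.5708.
Golden rule sets MPK = n+δ: 0.43·2.2·k^(0.43−1) = 0.14, so k_gold = (0.43·2.2/0.14)^(1/0.57) ≈ 28.5578.
y_gold = 2.2·28.5578^0.43 ≈ 9.2979, c_gold = y_gold − 0.14·k_gold ≈ 5.2998.
Gain: Δc = 5.2998 − 3.5708 ≈ 1.7290.

Δc ≈ 1.729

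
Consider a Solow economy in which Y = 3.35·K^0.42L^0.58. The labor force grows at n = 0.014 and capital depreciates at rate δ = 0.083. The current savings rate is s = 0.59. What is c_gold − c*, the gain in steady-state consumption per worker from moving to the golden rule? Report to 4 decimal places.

The effective depreciation rate is n + δ = 0.014 + 0.083 = 0.097.
Current steady state (s = 0.59): k* = (0.59·3.35/0.097)^(1/0.58) ≈ 180.7641, y* = 3.35·180.7641^0.42 ≈ 29.7188, c* = (1−0.59)·29.7188 ≈ 12.1847.
Setting f'(k) = n+δ gives 0.42·3.35·k^(0.42−1) = 0.097, hence k_gold = (0.42·3.35/0.097)^(1/0.58) ≈ 100.6062.
y_gold = 3.35·100.6062^0.42 ≈ 23.2352, c_gold = y_gold − 0.097·k_gold ≈ 13.4764.
Gain: Δc = 13.4764 − 12.1847 ≈ 1.2917.

Δc ≈ 1.2917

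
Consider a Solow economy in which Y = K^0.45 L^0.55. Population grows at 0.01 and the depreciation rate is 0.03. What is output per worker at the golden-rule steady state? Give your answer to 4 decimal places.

y_gold ≈ 7.2449

Capital per worker breaks even when investment replaces (n + δ)·k; here n + δ = 0.04.
Setting f'(k) = n+δ gives 0.45·k^(0.45−1) = 0.04, hence k_gold = (0.45/0.04)^(1/0.55) ≈ 81.5054.
Output: y_gold = k_gold^0.45 = 81.5054^0.45 ≈ 7.2449.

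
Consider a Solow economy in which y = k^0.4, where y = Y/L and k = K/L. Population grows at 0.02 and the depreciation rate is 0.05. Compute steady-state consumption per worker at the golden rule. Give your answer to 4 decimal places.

c_gold ≈ 1.9178

Capital per worker breaks even when investment replaces (n + δ)·k; here n + δ = 0.07.
At the golden rule the marginal product of capital equals n+δ: 0.4·k^(0.4−1) = 0.07. Solving, k_gold = (0.4/0.07)^(1/0.6) ≈ 18.2643.
y_gold = 18.2643^0.4 ≈ 3.1963.
c_gold = y_gold − (n+δ)·k_gold = 3.1963 − 0.07·18.2643 ≈ 1.9178.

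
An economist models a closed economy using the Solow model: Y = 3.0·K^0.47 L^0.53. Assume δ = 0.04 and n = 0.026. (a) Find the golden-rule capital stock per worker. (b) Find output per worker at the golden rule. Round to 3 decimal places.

n + δ = 0.026 + 0.04 = 0.066.
At the golden rule the marginal product of capital equals n+δ: 0.47·3.0·k^(0.47−1) = 0.066. Solving, k_gold = (0.47·3.0/0.066)^(1/0.53) ≈ 322.7164.
y_gold = 3.0·322.7164^0.47 ≈ 45.3176.

(a) k_gold ≈ 322.716; (b) y_gold ≈ 45.318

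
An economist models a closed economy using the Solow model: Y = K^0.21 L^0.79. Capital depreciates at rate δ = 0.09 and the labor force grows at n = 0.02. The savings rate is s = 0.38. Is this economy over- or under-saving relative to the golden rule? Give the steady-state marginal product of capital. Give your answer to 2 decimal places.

Break-even investment rate: n + δ = 0.02 + 0.09 = 0.11.
Steady-state k*: s·k^0.21 = 0.11·k gives k* = (0.38/0.11)^(1/0.79) ≈ 4.8029.
MPK = 0.21·4.8029^(-0.79) ≈ 0.0608.
MPK < n+δ = 0.11, so the economy is dynamically inefficient (over-saving).

over-saving; MPK ≈ 0.06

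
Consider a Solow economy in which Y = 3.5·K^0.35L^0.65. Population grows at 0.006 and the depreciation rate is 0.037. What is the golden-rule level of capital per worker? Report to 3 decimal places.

The effective depreciation rate is n + δ = 0.006 + 0.037 = 0.043.
Maximizing c = f(k) − (n+δ)·k gives f'(k) = n+δ, i.e. 0.35·3.5·k^(0.35−1) = 0.043, so k_gold = (0.35·3.5/0.043)^(1/0.65) ≈ 172.9618.

k_gold ≈ 172.962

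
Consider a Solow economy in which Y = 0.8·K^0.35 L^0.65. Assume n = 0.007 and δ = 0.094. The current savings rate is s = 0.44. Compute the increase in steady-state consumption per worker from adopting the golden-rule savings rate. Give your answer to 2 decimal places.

The effective depreciation rate is n + δ = 0.007 + 0.094 = 0.101.
Current steady state (s = 0.44): k* = (0.44·0.8/0.101)^(1/0.65) ≈ 6.8263, y* = 0.8·6.8263^0.35 ≈ 1.5670, c* = (1−0.44)·1.5670 ≈ 0.8775.
At the golden rule the marginal product of capital equals n+δ: 0.35·0.8·k^(0.35−1) = 0.101. Solving, k_gold = (0.35·0.8/0.101)^(1/0.65) ≈ 4.8005.
y_gold = 0.8·4.8005^0.35 ≈ 1.3853, c_gold = y_gold − 0.101·k_gold ≈ 0.9004.
Gain: Δc = 0.9004 − 0.8775 ≈ 0.0229.

Δc ≈ 0.02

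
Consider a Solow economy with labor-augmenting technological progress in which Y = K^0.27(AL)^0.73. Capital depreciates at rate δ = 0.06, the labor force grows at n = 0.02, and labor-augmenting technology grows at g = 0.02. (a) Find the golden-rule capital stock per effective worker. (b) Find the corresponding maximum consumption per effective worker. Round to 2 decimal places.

(a) k_gold ≈ 3.90; (b) c_gold ≈ 1.05

The effective depreciation rate is n + g + δ = 0.02 + 0.02 + 0.06 = 0.1.
Golden rule sets MPK = n+g+δ: 0.27·k^(0.27−1) = 0.1, so k_gold = (0.27/0.1)^(1/0.73) ≈ 3.8986.
y_gold = 3.8986^0.27 ≈ 1.4439; c_gold = y_gold − 0.1·k_gold ≈ 1.0541.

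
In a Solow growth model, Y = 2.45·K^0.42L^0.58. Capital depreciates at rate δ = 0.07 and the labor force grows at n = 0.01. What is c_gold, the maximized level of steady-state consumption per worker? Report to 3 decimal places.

The effective depreciation rate is n + δ = 0.01 + 0.07 = 0.08.
Setting f'(k) = n+δ gives 0.42·2.45·k^(0.42−1) = 0.08, hence k_gold = (0.42·2.45/0.08)^(1/0.58) ≈ 81.7768.
y_gold = 2.45·81.7768^0.42 ≈ 15.5765.
c_gold = y_gold − (n+δ)·k_gold = 15.5765 − 0.08·81.7768 ≈ 9.0344.

c_gold ≈ 9.034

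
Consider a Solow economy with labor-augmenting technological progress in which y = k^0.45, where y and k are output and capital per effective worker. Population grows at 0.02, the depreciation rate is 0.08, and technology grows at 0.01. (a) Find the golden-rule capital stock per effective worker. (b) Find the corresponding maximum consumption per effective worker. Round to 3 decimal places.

(a) k_gold ≈ 12.954; (b) c_gold ≈ 1.742

The effective depreciation rate is n + g + δ = 0.02 + 0.01 + 0.08 = 0.11.
Golden rule sets MPK = n+g+δ: 0.45·k^(0.45−1) = 0.11, so k_gold = (0.45/0.11)^(1/0.55) ≈ 12.9539.
y_gold = 12.9539^0.45 ≈ 3.1665; c_gold = y_gold − 0.11·k_gold ≈ 1.7416.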